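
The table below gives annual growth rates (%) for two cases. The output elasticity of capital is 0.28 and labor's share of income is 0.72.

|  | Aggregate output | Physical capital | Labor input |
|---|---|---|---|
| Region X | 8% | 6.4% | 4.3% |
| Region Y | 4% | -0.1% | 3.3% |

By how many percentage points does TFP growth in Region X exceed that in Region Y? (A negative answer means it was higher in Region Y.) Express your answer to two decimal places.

Labor's share = 1 − 0.28 = 0.72.
Region X: TFP = 8 − 1.792 − 3.096 = 3.112%.
Region Y: TFP = 4 + 0.028 − 2.376 = 1.652%.
Difference = 3.112 − (1.652) = 1.46 pp.

1.46 percentage points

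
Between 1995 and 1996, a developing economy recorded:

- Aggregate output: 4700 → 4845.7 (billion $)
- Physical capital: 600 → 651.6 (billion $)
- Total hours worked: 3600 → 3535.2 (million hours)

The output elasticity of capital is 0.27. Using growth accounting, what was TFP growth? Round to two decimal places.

Aggregate output growth = (4845.7 − 4700) / 4700 = 3.1%.
Physical capital growth = (651.6 − 600) / 600 = 8.6%.
Total hours worked growth = (3535.2 − 3600) / 3600 = -1.8%.
Labor's share = 1 − 0.27 = 0.73.
Physical capital: 0.27 × 8.6 = 2.322 pp.
Total hours worked: 0.73 × (-1.8) = -1.314 pp.
TFP growth = 3.1 − 1.008 = 2.092%.

2.09%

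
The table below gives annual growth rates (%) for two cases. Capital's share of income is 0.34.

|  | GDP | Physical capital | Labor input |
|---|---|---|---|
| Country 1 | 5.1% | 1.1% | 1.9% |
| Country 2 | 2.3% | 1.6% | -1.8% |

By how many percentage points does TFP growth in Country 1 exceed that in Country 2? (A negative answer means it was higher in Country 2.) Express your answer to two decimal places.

Labor's share = 1 − 0.34 = 0.66.
Country 1: TFP = 5.1 − 0.374 − 1.254 = 3.472%.
Country 2: TFP = 2.3 − 0.544 + 1.188 = 2.944%.
Difference = 3.472 − (2.944) = 0.528 pp.

0.53 percentage points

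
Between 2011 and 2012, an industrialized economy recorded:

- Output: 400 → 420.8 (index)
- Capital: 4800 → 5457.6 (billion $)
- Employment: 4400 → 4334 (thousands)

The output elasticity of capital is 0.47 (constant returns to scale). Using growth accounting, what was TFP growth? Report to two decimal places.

-0.44%

Output growth = (420.8 − 400) / 400 = 5.2%.
Capital growth = (5457.6 − 4800) / 4800 = 13.7%.
Employment growth = (4334 − 4400) / 4400 = -1.5%.
Labor's share = 1 − 0.47 = 0.53.
Capital: 0.47 × 13.7 = 6.439 pp.
Employment: 0.53 × (-1.5) = -0.795 pp.
TFP growth = 5.2 − 5.644 = -0.444%.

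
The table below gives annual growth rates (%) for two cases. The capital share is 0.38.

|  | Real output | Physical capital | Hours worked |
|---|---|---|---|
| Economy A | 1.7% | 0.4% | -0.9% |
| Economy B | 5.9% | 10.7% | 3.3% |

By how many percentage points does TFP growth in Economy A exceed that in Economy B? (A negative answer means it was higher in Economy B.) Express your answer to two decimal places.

Labor's share = 1 − 0.38 = 0.62.
Economy A: TFP = 1.7 − 0.152 + 0.558 = 2.106%.
Economy B: TFP = 5.9 − 4.066 − 2.046 = -0.212%.
Difference = 2.106 − (-0.212) = 2.318 pp.

2.32 percentage points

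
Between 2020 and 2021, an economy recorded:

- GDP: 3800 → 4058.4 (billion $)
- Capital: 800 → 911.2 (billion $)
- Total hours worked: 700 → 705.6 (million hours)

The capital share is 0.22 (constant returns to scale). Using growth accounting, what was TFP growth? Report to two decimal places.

3.12%

GDP growth = (4058.4 − 3800) / 3800 = 6.8%.
Capital growth = (911.2 − 800) / 800 = 13.9%.
Total hours worked growth = (705.6 − 700) / 700 = 0.8%.
Labor's share = 1 − 0.22 = 0.78.
Capital: 0.22 × 13.9 = 3.058 pp.
Total hours worked: 0.78 × 0.8 = 0.624 pp.
TFP growth = 6.8 − 3.682 = 3.118%.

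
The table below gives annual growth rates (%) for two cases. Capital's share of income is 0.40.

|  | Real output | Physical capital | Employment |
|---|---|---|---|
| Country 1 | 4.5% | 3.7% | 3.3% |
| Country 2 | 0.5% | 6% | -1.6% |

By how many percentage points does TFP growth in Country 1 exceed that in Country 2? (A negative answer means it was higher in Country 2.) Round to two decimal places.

1.98 percentage points

Labor's share = 1 − 0.4 = 0.6.
Country 1: TFP = 4.5 − 1.48 − 1.98 = 1.04%.
Country 2: TFP = 0.5 − 2.4 + 0.96 = -0.94%.
Difference = 1.04 − (-0.94) = 1.98 pp.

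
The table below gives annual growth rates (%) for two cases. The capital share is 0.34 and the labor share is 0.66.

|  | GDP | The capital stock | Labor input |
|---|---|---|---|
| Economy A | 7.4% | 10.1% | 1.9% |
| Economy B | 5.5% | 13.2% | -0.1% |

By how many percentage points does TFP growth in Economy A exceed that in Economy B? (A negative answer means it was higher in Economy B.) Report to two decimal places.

1.63 percentage points

Labor's share = 1 − 0.34 = 0.66.
Economy A: TFP = 7.4 − 3.434 − 1.254 = 2.712%.
Economy B: TFP = 5.5 − 4.488 + 0.066 = 1.078%.
Difference = 2.712 − (1.078) = 1.634 pp.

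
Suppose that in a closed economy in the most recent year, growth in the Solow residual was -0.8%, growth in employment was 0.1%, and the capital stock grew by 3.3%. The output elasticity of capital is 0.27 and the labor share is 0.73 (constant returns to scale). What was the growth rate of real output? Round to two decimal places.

Labor's share = 1 − 0.27 = 0.73.
The capital stock: 0.27 × 3.3 = 0.891 pp.
Employment: 0.73 × 0.1 = 0.073 pp.
Output growth = -0.8 + 0.964 = 0.164%.

Real output grew 0.16%.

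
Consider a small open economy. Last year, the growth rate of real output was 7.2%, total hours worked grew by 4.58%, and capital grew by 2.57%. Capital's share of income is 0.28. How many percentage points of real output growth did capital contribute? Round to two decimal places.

0.72

Contribution = share × growth = 0.28 × 2.57 = 0.7196 pp.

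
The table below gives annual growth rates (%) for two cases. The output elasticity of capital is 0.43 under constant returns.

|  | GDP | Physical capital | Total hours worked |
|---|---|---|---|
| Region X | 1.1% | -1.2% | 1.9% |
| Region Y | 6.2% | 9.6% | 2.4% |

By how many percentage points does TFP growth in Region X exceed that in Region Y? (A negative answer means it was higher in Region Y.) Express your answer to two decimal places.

-0.17 percentage points

Labor's share = 1 − 0.43 = 0.57.
Region X: TFP = 1.1 + 0.516 − 1.083 = 0.533%.
Region Y: TFP = 6.2 − 4.128 − 1.368 = 0.704%.
Difference = 0.533 − (0.704) = -0.171 pp.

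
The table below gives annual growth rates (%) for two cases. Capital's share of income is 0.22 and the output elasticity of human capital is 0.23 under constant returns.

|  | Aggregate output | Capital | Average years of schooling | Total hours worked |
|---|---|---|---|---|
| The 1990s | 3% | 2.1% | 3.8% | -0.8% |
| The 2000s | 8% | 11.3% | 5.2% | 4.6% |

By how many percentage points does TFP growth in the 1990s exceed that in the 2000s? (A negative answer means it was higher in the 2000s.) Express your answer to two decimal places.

Labor's share = 1 − 0.22 − 0.23 = 0.55.
The 1990s: TFP = 3 − 0.462 − 0.874 + 0.44 = 2.104%.
The 2000s: TFP = 8 − 2.486 − 1.196 − 2.53 = 1.788%.
Difference = 2.104 − (1.788) = 0.316 pp.

0.32 percentage points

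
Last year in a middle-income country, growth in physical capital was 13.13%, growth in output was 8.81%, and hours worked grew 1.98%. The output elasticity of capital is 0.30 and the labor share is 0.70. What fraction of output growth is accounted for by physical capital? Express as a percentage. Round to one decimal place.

Physical capital accounted for 44.7% of growth.

Physical capital contributed 0.3 × 13.13 = 3.939 pp.
Share of growth = 3.939 / 8.81 × 100 = 44.711%.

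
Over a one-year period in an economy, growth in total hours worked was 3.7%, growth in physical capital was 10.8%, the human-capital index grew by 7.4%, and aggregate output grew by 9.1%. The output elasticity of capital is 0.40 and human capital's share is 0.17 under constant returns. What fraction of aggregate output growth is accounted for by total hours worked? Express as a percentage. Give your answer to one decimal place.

Labor's share = 1 − 0.4 − 0.17 = 0.43.
Total hours worked contributed 0.43 × 3.7 = 1.591 pp.
Share of growth = 1.591 / 9.1 × 100 = 17.484%.

Total hours worked accounted for 17.5% of growth.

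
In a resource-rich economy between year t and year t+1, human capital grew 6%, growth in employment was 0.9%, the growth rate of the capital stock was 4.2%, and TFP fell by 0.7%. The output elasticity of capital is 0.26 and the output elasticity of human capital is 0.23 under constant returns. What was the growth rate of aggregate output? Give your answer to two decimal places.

Labor's share = 1 − 0.26 − 0.23 = 0.51.
The capital stock: 0.26 × 4.2 = 1.092 pp.
Human capital: 0.23 × 6 = 1.38 pp.
Employment: 0.51 × 0.9 = 0.459 pp.
Output growth = -0.7 + 2.931 = 2.231%.

Aggregate output growth was 2.23%.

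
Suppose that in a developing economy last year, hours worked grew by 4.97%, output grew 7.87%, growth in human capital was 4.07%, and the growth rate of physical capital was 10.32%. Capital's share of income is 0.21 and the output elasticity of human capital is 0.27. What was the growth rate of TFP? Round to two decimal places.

2.02%

Labor's share = 1 − 0.21 − 0.27 = 0.52.
Physical capital: 0.21 × 10.32 = 2.1672 pp.
Human capital: 0.27 × 4.07 = 1.0989 pp.
Hours worked: 0.52 × 4.97 = 2.5844 pp.
TFP growth = 7.87 − 5.8505 = 2.0195%.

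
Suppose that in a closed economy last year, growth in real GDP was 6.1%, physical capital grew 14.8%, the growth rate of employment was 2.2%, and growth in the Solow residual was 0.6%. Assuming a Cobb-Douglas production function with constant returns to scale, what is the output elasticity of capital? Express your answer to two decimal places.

gY = gA + α·gK + (1−α)·gL, so gY − gA − gL = α(gK − gL).
6.1 − 0.6 − 2.2 = α × (14.8 − 2.2).
3.3 = 12.6 α, so α = 0.2619.

α = 0.26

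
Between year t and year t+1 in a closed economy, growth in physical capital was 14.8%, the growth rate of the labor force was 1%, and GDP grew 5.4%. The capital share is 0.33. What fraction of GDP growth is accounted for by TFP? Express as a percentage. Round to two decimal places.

Labor's share = 1 − 0.33 = 0.67.
Physical capital: 0.33 × 14.8 = 4.884 pp.
The labor force: 0.67 × 1 = 0.67 pp.
TFP growth = 5.4 − 5.554 = -0.154%.
TFP share of growth = -0.154 / 5.4 × 100 = -2.8519%.

TFP accounted for -2.85% of growth.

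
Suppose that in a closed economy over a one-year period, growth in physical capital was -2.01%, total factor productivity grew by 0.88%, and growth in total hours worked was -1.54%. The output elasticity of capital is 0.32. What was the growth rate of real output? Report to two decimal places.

Labor's share = 1 − 0.32 = 0.68.
Physical capital: 0.32 × (-2.01) = -0.6432 pp.
Total hours worked: 0.68 × (-1.54) = -1.0472 pp.
Output growth = 0.88 + (-1.6904) = -0.8104%.

-0.81%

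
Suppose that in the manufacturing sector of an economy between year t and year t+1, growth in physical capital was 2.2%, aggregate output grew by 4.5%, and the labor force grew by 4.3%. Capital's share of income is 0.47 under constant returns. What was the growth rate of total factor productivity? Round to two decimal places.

Labor's share = 1 − 0.47 = 0.53.
Physical capital: 0.47 × 2.2 = 1.034 pp.
The labor force: 0.53 × 4.3 = 2.279 pp.
TFP growth = 4.5 − 3.313 = 1.187%.

Total factor productivity growth was 1.19%.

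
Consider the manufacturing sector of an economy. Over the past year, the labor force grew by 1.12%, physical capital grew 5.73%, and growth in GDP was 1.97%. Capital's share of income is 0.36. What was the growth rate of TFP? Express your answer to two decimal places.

Labor's share = 1 − 0.36 = 0.64.
Physical capital: 0.36 × 5.73 = 2.0628 pp.
The labor force: 0.64 × 1.12 = 0.7168 pp.
TFP growth = 1.97 − 2.7796 = -0.8096%.

-0.81%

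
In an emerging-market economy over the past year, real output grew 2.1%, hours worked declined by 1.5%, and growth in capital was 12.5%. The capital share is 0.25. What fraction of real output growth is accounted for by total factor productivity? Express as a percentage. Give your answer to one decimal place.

Labor's share = 1 − 0.25 = 0.75.
Capital: 0.25 × 12.5 = 3.125 pp.
Hours worked: 0.75 × (-1.5) = -1.125 pp.
TFP growth = 2.1 − 2 = 0.1%.
TFP share of growth = 0.1 / 2.1 × 100 = 4.762%.

4.8%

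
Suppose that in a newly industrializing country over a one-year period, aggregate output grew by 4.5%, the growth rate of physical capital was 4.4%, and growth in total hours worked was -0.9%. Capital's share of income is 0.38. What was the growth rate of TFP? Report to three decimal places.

Labor's share = 1 − 0.38 = 0.62.
Physical capital: 0.38 × 4.4 = 1.672 pp.
Total hours worked: 0.62 × (-0.9) = -0.558 pp.
TFP growth = 4.5 − 1.114 = 3.386%.

TFP grew 3.386%.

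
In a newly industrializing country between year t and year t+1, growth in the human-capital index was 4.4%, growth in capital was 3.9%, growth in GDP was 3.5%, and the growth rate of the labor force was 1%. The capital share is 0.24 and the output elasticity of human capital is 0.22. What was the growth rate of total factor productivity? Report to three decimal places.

Labor's share = 1 − 0.24 − 0.22 = 0.54.
Capital: 0.24 × 3.9 = 0.936 pp.
The human-capital index: 0.22 × 4.4 = 0.968 pp.
The labor force: 0.54 × 1 = 0.54 pp.
TFP growth = 3.5 − 2.444 = 1.056%.

1.056%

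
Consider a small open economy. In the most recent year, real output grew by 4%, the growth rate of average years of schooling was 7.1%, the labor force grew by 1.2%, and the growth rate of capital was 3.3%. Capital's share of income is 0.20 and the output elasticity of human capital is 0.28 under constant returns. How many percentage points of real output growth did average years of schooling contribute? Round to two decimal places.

1.99

Contribution = share × growth = 0.28 × 7.1 = 1.988 pp.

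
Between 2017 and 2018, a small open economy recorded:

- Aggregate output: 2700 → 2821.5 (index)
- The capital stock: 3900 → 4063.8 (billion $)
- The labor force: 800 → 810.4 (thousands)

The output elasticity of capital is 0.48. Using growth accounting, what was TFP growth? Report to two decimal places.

TFP grew 1.81%.

Aggregate output growth = (2821.5 − 2700) / 2700 = 4.5%.
The capital stock growth = (4063.8 − 3900) / 3900 = 4.2%.
The labor force growth = (810.4 − 800) / 800 = 1.3%.
Labor's share = 1 − 0.48 = 0.52.
The capital stock: 0.48 × 4.2 = 2.016 pp.
The labor force: 0.52 × 1.3 = 0.676 pp.
TFP growth = 4.5 − 2.692 = 1.808%.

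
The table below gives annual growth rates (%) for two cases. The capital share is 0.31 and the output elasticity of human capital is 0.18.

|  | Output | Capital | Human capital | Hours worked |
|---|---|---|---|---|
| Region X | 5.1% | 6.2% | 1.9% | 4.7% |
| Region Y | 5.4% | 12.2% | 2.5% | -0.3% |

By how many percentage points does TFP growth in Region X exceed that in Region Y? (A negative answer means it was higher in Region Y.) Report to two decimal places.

-0.88 percentage points

Labor's share = 1 − 0.31 − 0.18 = 0.51.
Region X: TFP = 5.1 − 1.922 − 0.342 − 2.397 = 0.439%.
Region Y: TFP = 5.4 − 3.782 − 0.45 + 0.153 = 1.321%.
Difference = 0.439 − (1.321) = -0.882 pp.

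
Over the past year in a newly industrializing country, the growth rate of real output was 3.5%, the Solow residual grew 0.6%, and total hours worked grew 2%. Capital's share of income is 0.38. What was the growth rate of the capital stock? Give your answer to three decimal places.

Labor's share = 1 − 0.38 = 0.62.
gY = gA + 0.62×2 + 0.38×g.
0.38×g = 3.5 − 0.6 − 1.24 = 1.66.
g = 1.66 / 0.38 = 4.36842%.

4.368%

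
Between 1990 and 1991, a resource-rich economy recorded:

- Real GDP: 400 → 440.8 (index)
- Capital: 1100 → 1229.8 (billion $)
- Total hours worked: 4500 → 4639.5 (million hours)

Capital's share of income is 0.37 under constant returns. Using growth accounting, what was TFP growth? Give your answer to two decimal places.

3.88%

Real GDP growth = (440.8 − 400) / 400 = 10.2%.
Capital growth = (1229.8 − 1100) / 1100 = 11.8%.
Total hours worked growth = (4639.5 − 4500) / 4500 = 3.1%.
Labor's share = 1 − 0.37 = 0.63.
Capital: 0.37 × 11.8 = 4.366 pp.
Total hours worked: 0.63 × 3.1 = 1.953 pp.
TFP growth = 10.2 − 6.319 = 3.881%.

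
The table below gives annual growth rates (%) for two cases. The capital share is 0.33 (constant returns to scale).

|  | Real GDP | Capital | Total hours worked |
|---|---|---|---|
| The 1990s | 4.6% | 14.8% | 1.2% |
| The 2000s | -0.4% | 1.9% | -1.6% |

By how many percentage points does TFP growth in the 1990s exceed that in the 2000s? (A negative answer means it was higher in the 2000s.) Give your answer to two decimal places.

Labor's share = 1 − 0.33 = 0.67.
The 1990s: TFP = 4.6 − 4.884 − 0.804 = -1.088%.
The 2000s: TFP = -0.4 − 0.627 + 1.072 = 0.045%.
Difference = -1.088 − (0.045) = -1.133 pp.

-1.13 percentage points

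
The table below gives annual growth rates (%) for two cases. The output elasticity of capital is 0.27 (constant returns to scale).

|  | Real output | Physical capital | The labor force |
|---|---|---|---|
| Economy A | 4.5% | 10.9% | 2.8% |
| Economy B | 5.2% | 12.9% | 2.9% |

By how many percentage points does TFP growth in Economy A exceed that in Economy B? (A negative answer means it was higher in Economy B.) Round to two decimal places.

Labor's share = 1 − 0.27 = 0.73.
Economy A: TFP = 4.5 − 2.943 − 2.044 = -0.487%.
Economy B: TFP = 5.2 − 3.483 − 2.117 = -0.4%.
Difference = -0.487 − (-0.4) = -0.087 pp.

-0.09 percentage points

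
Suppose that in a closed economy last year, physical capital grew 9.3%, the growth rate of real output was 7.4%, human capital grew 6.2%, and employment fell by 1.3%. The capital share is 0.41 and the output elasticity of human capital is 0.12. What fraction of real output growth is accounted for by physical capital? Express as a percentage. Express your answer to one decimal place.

Physical capital contributed 0.41 × 9.3 = 3.813 pp.
Share of growth = 3.813 / 7.4 × 100 = 51.527%.

Physical capital accounted for 51.5% of growth.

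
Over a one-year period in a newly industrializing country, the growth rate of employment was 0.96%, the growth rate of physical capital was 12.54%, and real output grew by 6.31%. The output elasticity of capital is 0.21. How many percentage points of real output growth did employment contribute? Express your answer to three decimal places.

Labor's share = 1 − 0.21 = 0.79.
Contribution = share × growth = 0.79 × 0.96 = 0.7584 pp.

0.758 pp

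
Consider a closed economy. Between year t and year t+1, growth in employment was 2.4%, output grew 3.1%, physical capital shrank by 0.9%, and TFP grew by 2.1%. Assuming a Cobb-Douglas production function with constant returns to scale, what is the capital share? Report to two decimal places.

gY = gA + α·gK + (1−α)·gL, so gY − gA − gL = α(gK − gL).
3.1 − 2.1 − 2.4 = α × (-0.9 − 2.4).
-1.4 = -3.3 α, so α = 0.4242.

0.42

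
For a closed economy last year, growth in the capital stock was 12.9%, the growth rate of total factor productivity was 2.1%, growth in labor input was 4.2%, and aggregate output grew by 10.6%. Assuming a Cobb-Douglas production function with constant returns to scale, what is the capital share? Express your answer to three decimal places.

gY = gA + α·gK + (1−α)·gL, so gY − gA − gL = α(gK − gL).
10.6 − 2.1 − 4.2 = α × (12.9 − 4.2).
4.3 = 8.7 α, so α = 0.49425.

α = 0.494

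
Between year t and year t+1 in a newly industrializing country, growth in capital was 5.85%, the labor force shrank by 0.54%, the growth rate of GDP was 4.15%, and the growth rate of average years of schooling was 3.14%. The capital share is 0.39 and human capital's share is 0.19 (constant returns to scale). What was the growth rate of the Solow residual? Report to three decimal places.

Labor's share = 1 − 0.39 − 0.19 = 0.42.
Capital: 0.39 × 5.85 = 2.2815 pp.
Average years of schooling: 0.19 × 3.14 = 0.5966 pp.
The labor force: 0.42 × (-0.54) = -0.2268 pp.
TFP growth = 4.15 − 2.6513 = 1.4987%.

1.499%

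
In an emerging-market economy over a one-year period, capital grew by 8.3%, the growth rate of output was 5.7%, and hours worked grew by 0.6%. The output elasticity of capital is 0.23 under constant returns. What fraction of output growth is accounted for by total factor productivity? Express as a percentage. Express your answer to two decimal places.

Labor's share = 1 − 0.23 = 0.77.
Capital: 0.23 × 8.3 = 1.909 pp.
Hours worked: 0.77 × 0.6 = 0.462 pp.
TFP growth = 5.7 − 2.371 = 3.329%.
TFP share of growth = 3.329 / 5.7 × 100 = 58.4035%.

Total factor productivity accounted for 58.40% of growth.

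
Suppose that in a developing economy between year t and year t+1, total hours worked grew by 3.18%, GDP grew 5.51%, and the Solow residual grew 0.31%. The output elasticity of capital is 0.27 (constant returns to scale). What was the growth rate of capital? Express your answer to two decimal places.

10.66%

Labor's share = 1 − 0.27 = 0.73.
gY = gA + 0.73×3.18 + 0.27×g.
0.27×g = 5.51 − 0.31 − 2.3214 = 2.8786.
g = 2.8786 / 0.27 = 10.6615%.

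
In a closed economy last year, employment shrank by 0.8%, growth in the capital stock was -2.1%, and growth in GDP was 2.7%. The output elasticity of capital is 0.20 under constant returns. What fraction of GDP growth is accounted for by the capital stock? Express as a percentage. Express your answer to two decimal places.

The capital stock contributed 0.2 × (-2.1) = -0.42 pp.
Share of growth = -0.42 / 2.7 × 100 = -15.5556%.

The capital stock accounted for -15.56% of growth.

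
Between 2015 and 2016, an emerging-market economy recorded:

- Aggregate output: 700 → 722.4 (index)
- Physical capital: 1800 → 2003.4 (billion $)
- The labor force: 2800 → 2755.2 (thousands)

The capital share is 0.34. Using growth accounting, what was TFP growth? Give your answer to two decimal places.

Aggregate output growth = (722.4 − 700) / 700 = 3.2%.
Physical capital growth = (2003.4 − 1800) / 1800 = 11.3%.
The labor force growth = (2755.2 − 2800) / 2800 = -1.6%.
Labor's share = 1 − 0.34 = 0.66.
Physical capital: 0.34 × 11.3 = 3.842 pp.
The labor force: 0.66 × (-1.6) = -1.056 pp.
TFP growth = 3.2 − 2.786 = 0.414%.

0.41%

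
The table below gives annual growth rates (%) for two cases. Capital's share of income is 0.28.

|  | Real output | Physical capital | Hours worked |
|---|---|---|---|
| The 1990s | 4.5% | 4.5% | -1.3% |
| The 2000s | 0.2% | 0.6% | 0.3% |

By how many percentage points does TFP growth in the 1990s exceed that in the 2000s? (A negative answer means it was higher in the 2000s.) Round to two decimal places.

4.36 percentage points

Labor's share = 1 − 0.28 = 0.72.
The 1990s: TFP = 4.5 − 1.26 + 0.936 = 4.176%.
The 2000s: TFP = 0.2 − 0.168 − 0.216 = -0.184%.
Difference = 4.176 − (-0.184) = 4.36 pp.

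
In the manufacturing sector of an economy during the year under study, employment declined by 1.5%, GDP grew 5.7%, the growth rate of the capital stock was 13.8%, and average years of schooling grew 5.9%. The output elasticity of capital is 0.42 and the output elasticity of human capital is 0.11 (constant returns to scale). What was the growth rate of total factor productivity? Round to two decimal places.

Labor's share = 1 − 0.42 − 0.11 = 0.47.
The capital stock: 0.42 × 13.8 = 5.796 pp.
Average years of schooling: 0.11 × 5.9 = 0.649 pp.
Employment: 0.47 × (-1.5) = -0.705 pp.
TFP growth = 5.7 − 5.74 = -0.04%.

-0.04%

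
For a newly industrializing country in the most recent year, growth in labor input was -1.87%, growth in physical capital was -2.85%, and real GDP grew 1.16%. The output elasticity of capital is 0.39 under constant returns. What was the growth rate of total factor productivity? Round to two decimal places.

3.41%

Labor's share = 1 − 0.39 = 0.61.
Physical capital: 0.39 × (-2.85) = -1.1115 pp.
Labor input: 0.61 × (-1.87) = -1.1407 pp.
TFP growth = 1.16 + 2.2522 = 3.4122%.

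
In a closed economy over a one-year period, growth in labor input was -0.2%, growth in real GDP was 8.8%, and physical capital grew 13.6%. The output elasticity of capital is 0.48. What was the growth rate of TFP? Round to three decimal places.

TFP growth was 2.376%.

Labor's share = 1 − 0.48 = 0.52.
Physical capital: 0.48 × 13.6 = 6.528 pp.
Labor input: 0.52 × (-0.2) = -0.104 pp.
TFP growth = 8.8 − 6.424 = 2.376%.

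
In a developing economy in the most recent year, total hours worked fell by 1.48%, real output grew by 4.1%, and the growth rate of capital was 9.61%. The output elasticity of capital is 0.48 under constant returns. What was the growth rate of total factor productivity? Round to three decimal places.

Labor's share = 1 − 0.48 = 0.52.
Capital: 0.48 × 9.61 = 4.6128 pp.
Total hours worked: 0.52 × (-1.48) = -0.7696 pp.
TFP growth = 4.1 − 3.8432 = 0.2568%.

Total factor productivity growth was 0.257%.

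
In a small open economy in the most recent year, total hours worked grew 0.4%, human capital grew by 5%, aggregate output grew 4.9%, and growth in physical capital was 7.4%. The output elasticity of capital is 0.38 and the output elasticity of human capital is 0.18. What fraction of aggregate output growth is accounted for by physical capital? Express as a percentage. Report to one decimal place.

Physical capital contributed 0.38 × 7.4 = 2.812 pp.
Share of growth = 2.812 / 4.9 × 100 = 57.388%.

Physical capital accounted for 57.4% of growth.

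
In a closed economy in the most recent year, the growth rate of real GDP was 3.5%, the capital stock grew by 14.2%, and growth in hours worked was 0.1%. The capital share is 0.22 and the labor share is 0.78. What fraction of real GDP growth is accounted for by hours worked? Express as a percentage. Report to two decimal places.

Labor's share = 1 − 0.22 = 0.78.
Hours worked contributed 0.78 × 0.1 = 0.078 pp.
Share of growth = 0.078 / 3.5 × 100 = 2.2286%.

Hours worked accounted for 2.23% of growth.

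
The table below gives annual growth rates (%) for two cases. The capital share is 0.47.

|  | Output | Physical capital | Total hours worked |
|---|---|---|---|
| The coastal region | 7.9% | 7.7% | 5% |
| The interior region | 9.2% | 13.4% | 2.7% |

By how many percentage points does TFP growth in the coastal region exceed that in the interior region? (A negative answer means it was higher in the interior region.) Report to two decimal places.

0.16 percentage points

Labor's share = 1 − 0.47 = 0.53.
The coastal region: TFP = 7.9 − 3.619 − 2.65 = 1.631%.
The interior region: TFP = 9.2 − 6.298 − 1.431 = 1.471%.
Difference = 1.631 − (1.471) = 0.16 pp.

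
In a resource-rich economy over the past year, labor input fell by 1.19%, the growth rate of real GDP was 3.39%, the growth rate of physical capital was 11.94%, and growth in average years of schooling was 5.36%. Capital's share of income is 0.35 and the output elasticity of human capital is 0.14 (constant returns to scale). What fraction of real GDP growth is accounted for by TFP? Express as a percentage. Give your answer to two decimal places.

Labor's share = 1 − 0.35 − 0.14 = 0.51.
Physical capital: 0.35 × 11.94 = 4.179 pp.
Average years of schooling: 0.14 × 5.36 = 0.7504 pp.
Labor input: 0.51 × (-1.19) = -0.6069 pp.
TFP growth = 3.39 − 4.3225 = -0.9325%.
TFP share of growth = -0.9325 / 3.39 × 100 = -27.5074%.

-27.51%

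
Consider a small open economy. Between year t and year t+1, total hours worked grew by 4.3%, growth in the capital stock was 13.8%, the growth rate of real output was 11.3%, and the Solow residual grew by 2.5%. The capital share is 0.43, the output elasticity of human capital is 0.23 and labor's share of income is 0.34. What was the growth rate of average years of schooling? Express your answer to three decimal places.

Labor's share = 1 − 0.43 − 0.23 = 0.34.
gY = gA + 0.43×13.8 + 0.34×4.3 + 0.23×g.
0.23×g = 11.3 − 2.5 − 7.396 = 1.404.
g = 1.404 / 0.23 = 6.10435%.

6.104%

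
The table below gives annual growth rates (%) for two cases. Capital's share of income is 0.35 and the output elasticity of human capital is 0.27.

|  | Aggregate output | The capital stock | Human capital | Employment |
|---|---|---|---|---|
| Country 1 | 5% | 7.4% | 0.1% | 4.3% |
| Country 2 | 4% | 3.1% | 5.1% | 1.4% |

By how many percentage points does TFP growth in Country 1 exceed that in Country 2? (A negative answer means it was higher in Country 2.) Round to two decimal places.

Labor's share = 1 − 0.35 − 0.27 = 0.38.
Country 1: TFP = 5 − 2.59 − 0.027 − 1.634 = 0.749%.
Country 2: TFP = 4 − 1.085 − 1.377 − 0.532 = 1.006%.
Difference = 0.749 − (1.006) = -0.257 pp.

-0.26 percentage points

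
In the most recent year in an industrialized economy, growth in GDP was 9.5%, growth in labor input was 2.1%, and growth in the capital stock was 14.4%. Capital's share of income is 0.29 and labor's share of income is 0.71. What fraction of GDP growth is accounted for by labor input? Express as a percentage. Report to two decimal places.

15.69%

Labor's share = 1 − 0.29 = 0.71.
Labor input contributed 0.71 × 2.1 = 1.491 pp.
Share of growth = 1.491 / 9.5 × 100 = 15.6947%.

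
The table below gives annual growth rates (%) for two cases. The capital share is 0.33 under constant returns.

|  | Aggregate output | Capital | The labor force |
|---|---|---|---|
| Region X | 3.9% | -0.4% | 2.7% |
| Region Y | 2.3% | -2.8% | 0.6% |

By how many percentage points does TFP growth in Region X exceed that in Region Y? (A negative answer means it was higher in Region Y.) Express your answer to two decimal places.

Labor's share = 1 − 0.33 = 0.67.
Region X: TFP = 3.9 + 0.132 − 1.809 = 2.223%.
Region Y: TFP = 2.3 + 0.924 − 0.402 = 2.822%.
Difference = 2.223 − (2.822) = -0.599 pp.

-0.60 percentage points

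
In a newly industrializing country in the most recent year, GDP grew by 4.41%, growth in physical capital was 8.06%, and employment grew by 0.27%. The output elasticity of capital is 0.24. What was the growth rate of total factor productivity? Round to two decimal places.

Labor's share = 1 − 0.24 = 0.76.
Physical capital: 0.24 × 8.06 = 1.9344 pp.
Employment: 0.76 × 0.27 = 0.2052 pp.
TFP growth = 4.41 − 2.1396 = 2.2704%.

2.27%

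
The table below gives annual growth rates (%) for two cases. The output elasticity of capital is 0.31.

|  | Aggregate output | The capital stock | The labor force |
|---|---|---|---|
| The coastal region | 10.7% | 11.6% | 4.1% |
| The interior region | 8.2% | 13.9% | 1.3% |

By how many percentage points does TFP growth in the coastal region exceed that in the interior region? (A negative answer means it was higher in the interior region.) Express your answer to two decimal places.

1.28 percentage points

Labor's share = 1 − 0.31 = 0.69.
The coastal region: TFP = 10.7 − 3.596 − 2.829 = 4.275%.
The interior region: TFP = 8.2 − 4.309 − 0.897 = 2.994%.
Difference = 4.275 − (2.994) = 1.281 pp.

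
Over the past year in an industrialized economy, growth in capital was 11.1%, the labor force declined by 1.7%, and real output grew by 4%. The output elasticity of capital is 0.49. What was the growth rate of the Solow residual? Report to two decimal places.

-0.57%

Labor's share = 1 − 0.49 = 0.51.
Capital: 0.49 × 11.1 = 5.439 pp.
The labor force: 0.51 × (-1.7) = -0.867 pp.
TFP growth = 4 − 4.572 = -0.572%.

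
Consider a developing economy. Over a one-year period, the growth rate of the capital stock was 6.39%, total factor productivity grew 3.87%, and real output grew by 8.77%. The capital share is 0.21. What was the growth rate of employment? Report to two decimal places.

4.50%

Labor's share = 1 − 0.21 = 0.79.
gY = gA + 0.21×6.39 + 0.79×g.
0.79×g = 8.77 − 3.87 − 1.3419 = 3.5581.
g = 3.5581 / 0.79 = 4.5039%.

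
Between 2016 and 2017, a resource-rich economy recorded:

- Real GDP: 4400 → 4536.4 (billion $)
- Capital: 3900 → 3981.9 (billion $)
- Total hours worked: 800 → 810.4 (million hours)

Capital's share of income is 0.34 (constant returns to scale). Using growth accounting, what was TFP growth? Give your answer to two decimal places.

TFP grew 1.53%.

Real GDP growth = (4536.4 − 4400) / 4400 = 3.1%.
Capital growth = (3981.9 − 3900) / 3900 = 2.1%.
Total hours worked growth = (810.4 − 800) / 800 = 1.3%.
Labor's share = 1 − 0.34 = 0.66.
Capital: 0.34 × 2.1 = 0.714 pp.
Total hours worked: 0.66 × 1.3 = 0.858 pp.
TFP growth = 3.1 − 1.572 = 1.528%.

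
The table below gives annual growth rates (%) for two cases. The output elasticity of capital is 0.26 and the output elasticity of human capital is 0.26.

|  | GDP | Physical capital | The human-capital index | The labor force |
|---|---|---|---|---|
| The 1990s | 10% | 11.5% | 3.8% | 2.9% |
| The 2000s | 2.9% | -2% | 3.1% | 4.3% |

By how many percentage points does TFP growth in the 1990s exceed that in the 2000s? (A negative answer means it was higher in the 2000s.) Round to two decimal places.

4.08 percentage points

Labor's share = 1 − 0.26 − 0.26 = 0.48.
The 1990s: TFP = 10 − 2.99 − 0.988 − 1.392 = 4.63%.
The 2000s: TFP = 2.9 + 0.52 − 0.806 − 2.064 = 0.55%.
Difference = 4.63 − (0.55) = 4.08 pp.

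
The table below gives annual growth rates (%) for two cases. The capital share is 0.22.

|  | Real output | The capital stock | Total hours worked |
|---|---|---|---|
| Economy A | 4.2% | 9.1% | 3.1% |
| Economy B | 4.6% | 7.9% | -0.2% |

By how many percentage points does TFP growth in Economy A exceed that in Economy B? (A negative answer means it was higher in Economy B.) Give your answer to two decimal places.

Labor's share = 1 − 0.22 = 0.78.
Economy A: TFP = 4.2 − 2.002 − 2.418 = -0.22%.
Economy B: TFP = 4.6 − 1.738 + 0.156 = 3.018%.
Difference = -0.22 − (3.018) = -3.238 pp.

-3.24 percentage points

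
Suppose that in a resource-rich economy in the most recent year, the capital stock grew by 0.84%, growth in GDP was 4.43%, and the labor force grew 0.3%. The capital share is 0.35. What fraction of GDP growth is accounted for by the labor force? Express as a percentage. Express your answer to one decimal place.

The labor force accounted for 4.4% of growth.

Labor's share = 1 − 0.35 = 0.65.
The labor force contributed 0.65 × 0.3 = 0.195 pp.
Share of growth = 0.195 / 4.43 × 100 = 4.402%.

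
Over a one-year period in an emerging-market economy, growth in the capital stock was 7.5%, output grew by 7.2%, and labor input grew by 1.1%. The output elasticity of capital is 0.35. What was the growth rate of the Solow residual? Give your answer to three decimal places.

Labor's share = 1 − 0.35 = 0.65.
The capital stock: 0.35 × 7.5 = 2.625 pp.
Labor input: 0.65 × 1.1 = 0.715 pp.
TFP growth = 7.2 − 3.34 = 3.86%.

3.860%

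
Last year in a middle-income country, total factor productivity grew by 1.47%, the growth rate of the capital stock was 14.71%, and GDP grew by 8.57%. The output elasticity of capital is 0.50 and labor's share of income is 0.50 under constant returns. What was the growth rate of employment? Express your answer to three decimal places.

Labor's share = 1 − 0.5 = 0.5.
gY = gA + 0.5×14.71 + 0.5×g.
0.5×g = 8.57 − 1.47 − 7.355 = -0.255.
g = -0.255 / 0.5 = -0.51%.

-0.510%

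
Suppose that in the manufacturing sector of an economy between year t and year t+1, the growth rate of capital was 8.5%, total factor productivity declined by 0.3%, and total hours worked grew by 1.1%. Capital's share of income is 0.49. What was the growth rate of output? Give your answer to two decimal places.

Labor's share = 1 − 0.49 = 0.51.
Capital: 0.49 × 8.5 = 4.165 pp.
Total hours worked: 0.51 × 1.1 = 0.561 pp.
Output growth = -0.3 + 4.726 = 4.426%.

4.43%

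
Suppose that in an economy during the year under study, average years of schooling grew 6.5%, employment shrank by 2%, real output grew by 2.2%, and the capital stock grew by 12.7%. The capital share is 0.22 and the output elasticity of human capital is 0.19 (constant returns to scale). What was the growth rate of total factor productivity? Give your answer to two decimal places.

Labor's share = 1 − 0.22 − 0.19 = 0.59.
The capital stock: 0.22 × 12.7 = 2.794 pp.
Average years of schooling: 0.19 × 6.5 = 1.235 pp.
Employment: 0.59 × (-2) = -1.18 pp.
TFP growth = 2.2 − 2.849 = -0.649%.

-0.65%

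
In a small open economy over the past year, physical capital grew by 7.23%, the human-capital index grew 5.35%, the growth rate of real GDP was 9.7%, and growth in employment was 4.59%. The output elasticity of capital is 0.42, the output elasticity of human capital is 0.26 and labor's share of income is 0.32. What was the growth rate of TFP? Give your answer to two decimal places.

TFP growth was 3.80%.

Labor's share = 1 − 0.42 − 0.26 = 0.32.
Physical capital: 0.42 × 7.23 = 3.0366 pp.
The human-capital index: 0.26 × 5.35 = 1.391 pp.
Employment: 0.32 × 4.59 = 1.4688 pp.
TFP growth = 9.7 − 5.8964 = 3.8036%.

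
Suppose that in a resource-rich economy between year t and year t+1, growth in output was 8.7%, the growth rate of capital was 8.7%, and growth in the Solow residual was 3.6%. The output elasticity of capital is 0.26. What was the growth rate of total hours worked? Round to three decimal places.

Labor's share = 1 − 0.26 = 0.74.
gY = gA + 0.26×8.7 + 0.74×g.
0.74×g = 8.7 − 3.6 − 2.262 = 2.838.
g = 2.838 / 0.74 = 3.83514%.

3.835%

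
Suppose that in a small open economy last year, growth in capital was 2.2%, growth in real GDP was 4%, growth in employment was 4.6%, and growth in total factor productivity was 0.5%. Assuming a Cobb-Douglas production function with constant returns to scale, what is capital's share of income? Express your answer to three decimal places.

gY = gA + α·gK + (1−α)·gL, so gY − gA − gL = α(gK − gL).
4 − 0.5 − 4.6 = α × (2.2 − 4.6).
-1.1 = -2.4 α, so α = 0.45833.

α = 0.458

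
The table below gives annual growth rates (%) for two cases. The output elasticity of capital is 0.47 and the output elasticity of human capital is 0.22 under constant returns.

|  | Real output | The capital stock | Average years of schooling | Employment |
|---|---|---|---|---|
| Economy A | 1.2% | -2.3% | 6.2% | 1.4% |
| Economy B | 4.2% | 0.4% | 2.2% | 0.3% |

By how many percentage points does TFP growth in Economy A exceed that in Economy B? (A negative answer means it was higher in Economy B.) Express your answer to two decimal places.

-2.95 percentage points

Labor's share = 1 − 0.47 − 0.22 = 0.31.
Economy A: TFP = 1.2 + 1.081 − 1.364 − 0.434 = 0.483%.
Economy B: TFP = 4.2 − 0.188 − 0.484 − 0.093 = 3.435%.
Difference = 0.483 − (3.435) = -2.952 pp.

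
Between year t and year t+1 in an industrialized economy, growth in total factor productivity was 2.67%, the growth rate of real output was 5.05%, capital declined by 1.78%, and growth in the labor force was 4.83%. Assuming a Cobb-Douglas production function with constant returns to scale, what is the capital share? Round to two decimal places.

gY = gA + α·gK + (1−α)·gL, so gY − gA − gL = α(gK − gL).
5.05 − 2.67 − 4.83 = α × (-1.78 − 4.83).
-2.45 = -6.61 α, so α = 0.3707.

α = 0.37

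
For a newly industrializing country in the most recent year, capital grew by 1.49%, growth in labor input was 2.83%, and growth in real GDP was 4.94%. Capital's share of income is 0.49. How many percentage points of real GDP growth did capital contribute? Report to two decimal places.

0.73 pp

Contribution = share × growth = 0.49 × 1.49 = 0.7301 pp.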